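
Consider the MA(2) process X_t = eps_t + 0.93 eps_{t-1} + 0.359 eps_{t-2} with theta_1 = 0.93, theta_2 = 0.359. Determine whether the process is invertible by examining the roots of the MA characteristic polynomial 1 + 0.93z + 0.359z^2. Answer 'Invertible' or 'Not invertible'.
\text{Invertible}

The MA(q) characteristic polynomial is P(z) = 1 + 0.93z + 0.359z^2.
Invertibility requires all roots to lie outside the unit circle, i.e. |z| > 1 for every root.
Set 1 + (0.93) z + (0.359) z^2 = 0, i.e. a z^2 + b z + c = 0 with a = 0.359, b = 0.93, c = 1.
Discriminant D = b^2 - 4ac = (0.93)^2 - 4*(0.359)*1 = 0.8649 - (1.436) = -0.5711.
D < 0, so the roots are the complex-conjugate pair z = (-b +/- i sqrt(-D)) / (2a) = -1.2953 +/- 1.0525i.
For a conjugate pair |z|^2 = z * conj(z) = (product of roots) = c/a = 1/(0.359) = 2.785515, so |z| = sqrt(2.785515) = 1.669 for both roots.
Moduli of all roots: 1.6690, 1.6690.
All moduli strictly greater than 1? Yes.
Verdict: Invertible.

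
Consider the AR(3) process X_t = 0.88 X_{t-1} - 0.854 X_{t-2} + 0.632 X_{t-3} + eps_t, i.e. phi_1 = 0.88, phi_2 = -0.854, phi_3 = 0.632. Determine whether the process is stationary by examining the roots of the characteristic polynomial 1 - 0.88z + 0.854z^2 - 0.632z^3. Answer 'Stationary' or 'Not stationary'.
\text{Stationary}

The AR(p) characteristic polynomial is P(z) = 1 - 0.88z + 0.854z^2 - 0.632z^3.
Stationarity requires all roots to lie outside the unit circle, i.e. |z| > 1 for every root.
Degree 3: look for a simple real root z0 first, then factor out (1 - z/z0) and solve the remaining quadratic.
Testing z0 = 1.25: P(1.25) = 1 + (-0.88)(1.25) + (0.854)(1.25)^2 + (-0.632)(1.25)^3
  = 1 + (-1.1) + (1.334375) + (-1.234375) = 0.  So z_0 = 1.25 is a root, |z_0| = 1.25.
Divide out the factor (1 - 0.8 z) = (1 - z/z0) (since 1/z0 = 0.8):
  P(z) = (1 - 0.8 z)(1 + (-0.08) z + (0.79) z^2)
  [check: z-coef -0.08 - (0.8) = -0.88; z^2-coef 0.79 - (0.8)(-0.08) = 0.854; z^3-coef -(0.8)(0.79) = -0.632.]
Remaining roots from the quadratic factor 1 + (-0.08) z + (0.79) z^2:
  Set 1 + (-0.08) z + (0.79) z^2 = 0, i.e. a z^2 + b z + c = 0 with a = 0.79, b = -0.08, c = 1.
  Discriminant D = b^2 - 4ac = (-0.08)^2 - 4*(0.79)*1 = 0.0064 - (3.16) = -3.1536.
  D < 0, so the roots are the complex-conjugate pair z = (-b +/- i sqrt(-D)) / (2a) = 0.0506 +/- 1.1239i.
  For a conjugate pair |z|^2 = z * conj(z) = (product of roots) = c/a = 1/(0.79) = 1.265823, so |z| = sqrt(1.265823) = 1.1251 for both roots.
Moduli of all roots: 1.2500, 1.1251, 1.1251.
All moduli strictly greater than 1? Yes.
Verdict: Stationary.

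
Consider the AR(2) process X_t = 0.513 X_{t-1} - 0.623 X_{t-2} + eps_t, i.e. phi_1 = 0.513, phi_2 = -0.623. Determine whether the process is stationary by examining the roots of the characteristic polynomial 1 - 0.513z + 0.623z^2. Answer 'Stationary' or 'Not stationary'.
\text{Stationary}

The AR(p) characteristic polynomial is P(z) = 1 - 0.513z + 0.623z^2.
Stationarity requires all roots to lie outside the unit circle, i.e. |z| > 1 for every root.
Set 1 + (-0.513) z + (0.623) z^2 = 0, i.e. a z^2 + b z + c = 0 with a = 0.623, b = -0.513, c = 1.
Discriminant D = b^2 - 4ac = (-0.513)^2 - 4*(0.623)*1 = 0.263169 - (2.492) = -2.228831.
D < 0, so the roots are the complex-conjugate pair z = (-b +/- i sqrt(-D)) / (2a) = 0.4117 +/- 1.1982i.
For a conjugate pair |z|^2 = z * conj(z) = (product of roots) = c/a = 1/(0.623) = 1.605136, so |z| = sqrt(1.605136) = 1.2669 for both roots.
Moduli of all roots: 1.2669, 1.2669.
All moduli strictly greater than 1? Yes.
Verdict: Stationary.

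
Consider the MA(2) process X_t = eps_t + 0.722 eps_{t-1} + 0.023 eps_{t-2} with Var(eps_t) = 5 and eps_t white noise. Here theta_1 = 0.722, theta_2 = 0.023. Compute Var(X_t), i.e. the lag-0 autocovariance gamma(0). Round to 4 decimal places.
\gamma(0) = 7.6091

For an MA(q) process X_t = eps_t + sum_i theta_i eps_{t-i} with
Var(eps_t) = sigma^2, the variance is
  gamma(0) = sigma^2 * (1 + sum_i theta_i^2).
  sum_i theta_i^2 = (0.722)^2 + (0.023)^2 = 0.521284 + 0.000529 = 0.521813.
  gamma(0) = 5 * (1 + 0.521813) = 5 * 1.521813 = 7.609065, which rounds to 7.6091.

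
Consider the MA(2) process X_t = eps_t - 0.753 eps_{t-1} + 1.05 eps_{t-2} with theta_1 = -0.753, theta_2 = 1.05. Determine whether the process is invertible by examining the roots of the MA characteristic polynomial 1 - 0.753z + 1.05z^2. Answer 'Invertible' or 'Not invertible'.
\text{Not invertible}

The MA(q) characteristic polynomial is P(z) = 1 - 0.753z + 1.05z^2.
Invertibility requires all roots to lie outside the unit circle, i.e. |z| > 1 for every root.
Set 1 + (-0.753) z + (1.05) z^2 = 0, i.e. a z^2 + b z + c = 0 with a = 1.05, b = -0.753, c = 1.
Discriminant D = b^2 - 4ac = (-0.753)^2 - 4*(1.05)*1 = 0.567009 - (4.2) = -3.632991.
D < 0, so the roots are the complex-conjugate pair z = (-b +/- i sqrt(-D)) / (2a) = 0.3586 +/- 0.9076i.
For a conjugate pair |z|^2 = z * conj(z) = (product of roots) = c/a = 1/(1.05) = 0.952381, so |z| = sqrt(0.952381) = 0.9759 for both roots.
Moduli of all roots: 0.9759, 0.9759.
All moduli strictly greater than 1? No.
Verdict: Not invertible.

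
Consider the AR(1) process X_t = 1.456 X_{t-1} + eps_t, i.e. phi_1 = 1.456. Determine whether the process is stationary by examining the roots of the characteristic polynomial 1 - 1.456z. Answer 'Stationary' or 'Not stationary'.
\text{Not stationary}

The AR(p) characteristic polynomial is P(z) = 1 - 1.456z.
Stationarity requires all roots to lie outside the unit circle, i.e. |z| > 1 for every root.
This is linear in z: 1 + (-1.456) z = 0  =>  z = -1/(-1.456) = 0.686813,  |z| = 0.686813.
Moduli of all roots: 0.6868.
All moduli strictly greater than 1? No.
Verdict: Not stationary.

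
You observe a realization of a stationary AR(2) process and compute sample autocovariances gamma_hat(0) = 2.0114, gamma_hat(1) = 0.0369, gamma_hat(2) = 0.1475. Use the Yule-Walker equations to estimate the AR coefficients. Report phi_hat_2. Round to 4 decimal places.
\hat\phi_{2} = 0.0730

The Yule-Walker equations for an AR(p) process read, in matrix form,
  Gamma_p phi = r_p,   with   (Gamma_p)_{ij} = gamma(|i - j|),
                       (r_p)_i = gamma(i),   i,j = 1..p.
Substitute the sample gammas (Toeplitz matrix and right-hand side of size 2):
  Gamma_p = [[2.0114, 0.0369], [0.0369, 2.0114]]
  r_p     = [0.0369, 0.1475]
Written out:
  2.0114 phi_1 + 0.0369 phi_2 = 0.0369
  0.0369 phi_1 + 2.0114 phi_2 = 0.1475
Solve by Cramer's rule:
  det = gamma(0)^2 - gamma(1)^2 = (2.0114)^2 - (0.0369)^2 = 4.04572996 - 0.00136161 = 4.04436835
  phi_hat_1 = [gamma(1) gamma(0) - gamma(1) gamma(2)] / det = [(0.0369)(2.0114) - (0.0369)(0.1475)] / 4.04436835 = 0.06877791 / 4.04436835 = 0.017
  phi_hat_2 = [gamma(0) gamma(2) - gamma(1)^2] / det = [(2.0114)(0.1475) - (0.0369)^2] / 4.04436835 = 0.29531989 / 4.04436835 = 0.073
So phi_hat = [0.0170, 0.0730].
Therefore phi_hat_2 = 0.0730.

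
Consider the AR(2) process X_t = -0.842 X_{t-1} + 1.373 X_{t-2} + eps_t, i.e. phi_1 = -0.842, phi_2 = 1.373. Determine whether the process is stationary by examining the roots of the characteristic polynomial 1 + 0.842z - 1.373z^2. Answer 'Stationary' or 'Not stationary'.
\text{Not stationary}

The AR(p) characteristic polynomial is P(z) = 1 + 0.842z - 1.373z^2.
Stationarity requires all roots to lie outside the unit circle, i.e. |z| > 1 for every root.
Set 1 + (0.842) z + (-1.373) z^2 = 0, i.e. a z^2 + b z + c = 0 with a = -1.373, b = 0.842, c = 1.
Discriminant D = b^2 - 4ac = (0.842)^2 - 4*(-1.373)*1 = 0.708964 - (-5.492) = 6.200964.
D >= 0, so the roots are real: z = (-b +/- sqrt(D)) / (2a) = (-0.842 +/- 2.490173) / (-2.746).
  z_1 = (-0.842 + 2.490173) / (-2.746) = -0.6002,   |z_1| = 0.6002.
  z_2 = (-0.842 - 2.490173) / (-2.746) = 1.2135,   |z_2| = 1.2135.
Moduli of all roots: 0.6002, 1.2135.
All moduli strictly greater than 1? No.
Verdict: Not stationary.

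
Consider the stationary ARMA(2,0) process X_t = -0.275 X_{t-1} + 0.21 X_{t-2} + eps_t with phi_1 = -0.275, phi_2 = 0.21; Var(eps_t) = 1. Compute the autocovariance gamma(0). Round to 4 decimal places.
\gamma(0) = 1.1904

Multiply the model equation by X_{t-k} and take expectations. With theta_0 = psi_0 = 1 and psi_j the MA(infinity) weights, this gives
  gamma(k) - sum_i phi_i gamma(k-i) = c_k,
  c_k = sigma^2 * sum_{j=k..q} theta_j psi_{j-k}   (c_k = 0 for k > q),
using gamma(-m) = gamma(m).
Pure AR (q = 0): c_0 = sigma^2 = 1, c_k = 0 for k >= 1.
Equations for k = 0, 1, 2 (AR order 2, c_2 = 0):
  (E0) gamma(0) = phi_1 gamma(1) + phi_2 gamma(2) + c_0
  (E1) gamma(1) = phi_1 gamma(0) + phi_2 gamma(1) + c_1
  (E2) gamma(2) = phi_1 gamma(1) + phi_2 gamma(0)
From (E1): gamma(1) = A gamma(0) + B with
  A = phi_1 / (1 - phi_2) = -0.275 / 0.79 = -0.348101,   B = c_1 / (1 - phi_2) = 0 / 0.79 = 0.
Insert (E2) into (E0): gamma(0) (1 - phi_2^2) = phi_1 (1 + phi_2) gamma(1) + c_0.
  phi_1 (1 + phi_2) = (-0.275)(1.21) = -0.33275,   1 - phi_2^2 = 0.9559.
Replace gamma(1) by A gamma(0) + B and collect gamma(0):
  gamma(0) [0.9559 - (-0.33275)(-0.348101)] = c_0 = 1
  gamma(0) * 0.840069 = 1
  gamma(0) = 1 / 0.840069 = 1.190378.
Therefore gamma(0) = 1.1904 (to 4 decimal places).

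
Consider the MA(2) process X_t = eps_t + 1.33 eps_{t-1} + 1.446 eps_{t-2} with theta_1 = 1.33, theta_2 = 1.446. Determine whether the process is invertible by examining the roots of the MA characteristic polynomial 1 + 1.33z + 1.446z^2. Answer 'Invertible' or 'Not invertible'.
\text{Not invertible}

The MA(q) characteristic polynomial is P(z) = 1 + 1.33z + 1.446z^2.
Invertibility requires all roots to lie outside the unit circle, i.e. |z| > 1 for every root.
Set 1 + (1.33) z + (1.446) z^2 = 0, i.e. a z^2 + b z + c = 0 with a = 1.446, b = 1.33, c = 1.
Discriminant D = b^2 - 4ac = (1.33)^2 - 4*(1.446)*1 = 1.7689 - (5.784) = -4.0151.
D < 0, so the roots are the complex-conjugate pair z = (-b +/- i sqrt(-D)) / (2a) = -0.4599 +/- 0.6929i.
For a conjugate pair |z|^2 = z * conj(z) = (product of roots) = c/a = 1/(1.446) = 0.691563, so |z| = sqrt(0.691563) = 0.8316 for both roots.
Moduli of all roots: 0.8316, 0.8316.
All moduli strictly greater than 1? No.
Verdict: Not invertible.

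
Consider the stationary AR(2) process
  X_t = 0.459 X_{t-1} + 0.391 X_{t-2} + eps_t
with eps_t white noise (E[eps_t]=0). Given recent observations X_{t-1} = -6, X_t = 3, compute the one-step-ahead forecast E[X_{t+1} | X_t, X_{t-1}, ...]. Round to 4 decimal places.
E[X_{t+1} \mid \mathcal F_t] = -0.9690

For an AR(p) model X_t = c + sum_i phi_i X_{t-i} + eps_t, the
one-step-ahead conditional mean is
  E[X_{t+1} | X_t, ...] = c + sum_i phi_i X_{t+1-i}.
Substitute known values:
  E[X_{t+1} | ...] = (0.459) * (3) + (0.391) * (-6)
                   = -0.9690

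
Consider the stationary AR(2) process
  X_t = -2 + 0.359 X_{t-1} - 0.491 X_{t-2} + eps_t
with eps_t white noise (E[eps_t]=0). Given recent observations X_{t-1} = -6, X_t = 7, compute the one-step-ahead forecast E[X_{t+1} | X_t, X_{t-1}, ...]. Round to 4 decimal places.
E[X_{t+1} \mid \mathcal F_t] = 3.4590

For an AR(p) model X_t = c + sum_i phi_i X_{t-i} + eps_t, the
one-step-ahead conditional mean is
  E[X_{t+1} | X_t, ...] = c + sum_i phi_i X_{t+1-i}.
Substitute known values:
  E[X_{t+1} | ...] = -2 + (0.359) * (7) + (-0.491) * (-6)
                   = 3.4590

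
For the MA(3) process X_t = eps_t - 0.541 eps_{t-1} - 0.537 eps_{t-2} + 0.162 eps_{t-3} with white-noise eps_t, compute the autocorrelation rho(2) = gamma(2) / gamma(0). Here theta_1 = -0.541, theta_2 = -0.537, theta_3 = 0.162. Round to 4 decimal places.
\rho(2) = -0.3886

For an MA(q) process with theta_0 = 1, the autocovariance is
  gamma(k) = sigma^2 * sum_{i=0..q-k} theta_i * theta_{i+k},
and rho(k) = gamma(k) / gamma(0). Sigma^2 cancels.
  numerator   = (1)*(-0.537) + (-0.541)*(0.162) = -0.624642.
  denominator = (1)^2 + (-0.541)^2 + (-0.537)^2 + (0.162)^2 = 1.607294.
  rho(2) = -0.624642 / 1.607294 = -0.3886.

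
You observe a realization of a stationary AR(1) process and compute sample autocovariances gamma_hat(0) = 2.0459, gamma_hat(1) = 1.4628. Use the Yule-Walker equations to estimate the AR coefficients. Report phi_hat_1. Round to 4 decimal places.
\hat\phi_{1} = 0.7150

The Yule-Walker equations for an AR(p) process read, in matrix form,
  Gamma_p phi = r_p,   with   (Gamma_p)_{ij} = gamma(|i - j|),
                       (r_p)_i = gamma(i),   i,j = 1..p.
Substitute the sample gammas (Toeplitz matrix and right-hand side of size 1):
  Gamma_p = [[2.0459]]
  r_p     = [1.4628]
With p = 1 this is the single equation gamma(0) phi_1 = gamma(1):
  phi_hat_1 = gamma(1) / gamma(0) = 1.4628 / 2.0459 = 0.7150.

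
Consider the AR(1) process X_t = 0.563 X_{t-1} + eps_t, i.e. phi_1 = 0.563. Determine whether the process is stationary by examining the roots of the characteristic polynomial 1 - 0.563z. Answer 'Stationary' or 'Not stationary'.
\text{Stationary}

The AR(p) characteristic polynomial is P(z) = 1 - 0.563z.
Stationarity requires all roots to lie outside the unit circle, i.e. |z| > 1 for every root.
This is linear in z: 1 + (-0.563) z = 0  =>  z = -1/(-0.563) = 1.776199,  |z| = 1.776199.
Moduli of all roots: 1.7762.
All moduli strictly greater than 1? Yes.
Verdict: Stationary.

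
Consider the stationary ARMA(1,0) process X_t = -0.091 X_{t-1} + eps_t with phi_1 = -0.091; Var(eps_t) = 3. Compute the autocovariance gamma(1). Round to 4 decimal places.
\gamma(1) = -0.2753

Multiply the model equation by X_{t-k} and take expectations. With theta_0 = psi_0 = 1 and psi_j the MA(infinity) weights, this gives
  gamma(k) - sum_i phi_i gamma(k-i) = c_k,
  c_k = sigma^2 * sum_{j=k..q} theta_j psi_{j-k}   (c_k = 0 for k > q),
using gamma(-m) = gamma(m).
Pure AR (q = 0): c_0 = sigma^2 = 3, c_k = 0 for k >= 1.
Equations for k = 0 and k = 1 (AR order 1):
  gamma(0) = phi_1 gamma(1) + c_0
  gamma(1) = phi_1 gamma(0) + c_1
Substituting the second into the first: gamma(0) (1 - phi_1^2) = c_0 + phi_1 c_1, so
  gamma(0) = c_0 / (1 - phi_1^2) = 3 / (1 - (-0.091)^2) = 3 / 0.991719 = 3.02505.
  gamma(1) = phi_1 gamma(0) = (-0.091)(3.02505) = -0.27528.
Therefore gamma(1) = -0.2753 (to 4 decimal places).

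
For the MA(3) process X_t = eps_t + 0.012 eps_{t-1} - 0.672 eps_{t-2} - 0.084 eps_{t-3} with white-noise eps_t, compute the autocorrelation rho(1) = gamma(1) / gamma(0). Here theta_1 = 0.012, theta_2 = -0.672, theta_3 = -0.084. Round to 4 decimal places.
\rho(1) = 0.0414

For an MA(q) process with theta_0 = 1, the autocovariance is
  gamma(k) = sigma^2 * sum_{i=0..q-k} theta_i * theta_{i+k},
and rho(k) = gamma(k) / gamma(0). Sigma^2 cancels.
  numerator   = (1)*(0.012) + (0.012)*(-0.672) + (-0.672)*(-0.084) = 0.060384.
  denominator = (1)^2 + (0.012)^2 + (-0.672)^2 + (-0.084)^2 = 1.458784.
  rho(1) = 0.060384 / 1.458784 = 0.0414.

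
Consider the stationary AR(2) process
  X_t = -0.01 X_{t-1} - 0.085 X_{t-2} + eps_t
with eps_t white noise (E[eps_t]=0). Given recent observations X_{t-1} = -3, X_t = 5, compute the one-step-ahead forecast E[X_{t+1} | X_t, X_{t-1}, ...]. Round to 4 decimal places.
E[X_{t+1} \mid \mathcal F_t] = 0.2050

For an AR(p) model X_t = c + sum_i phi_i X_{t-i} + eps_t, the
one-step-ahead conditional mean is
  E[X_{t+1} | X_t, ...] = c + sum_i phi_i X_{t+1-i}.
Substitute known values:
  E[X_{t+1} | ...] = (-0.01) * (5) + (-0.085) * (-3)
                   = 0.2050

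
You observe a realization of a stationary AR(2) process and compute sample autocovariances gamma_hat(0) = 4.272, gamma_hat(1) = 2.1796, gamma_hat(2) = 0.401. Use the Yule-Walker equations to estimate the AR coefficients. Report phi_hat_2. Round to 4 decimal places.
\hat\phi_{2} = -0.2250

The Yule-Walker equations for an AR(p) process read, in matrix form,
  Gamma_p phi = r_p,   with   (Gamma_p)_{ij} = gamma(|i - j|),
                       (r_p)_i = gamma(i),   i,j = 1..p.
Substitute the sample gammas (Toeplitz matrix and right-hand side of size 2):
  Gamma_p = [[4.272, 2.1796], [2.1796, 4.272]]
  r_p     = [2.1796, 0.401]
Written out:
  4.272 phi_1 + 2.1796 phi_2 = 2.1796
  2.1796 phi_1 + 4.272 phi_2 = 0.401
Solve by Cramer's rule:
  det = gamma(0)^2 - gamma(1)^2 = (4.272)^2 - (2.1796)^2 = 18.249984 - 4.75065616 = 13.49932784
  phi_hat_1 = [gamma(1) gamma(0) - gamma(1) gamma(2)] / det = [(2.1796)(4.272) - (2.1796)(0.401)] / 13.49932784 = 8.4372316 / 13.49932784 = 0.625
  phi_hat_2 = [gamma(0) gamma(2) - gamma(1)^2] / det = [(4.272)(0.401) - (2.1796)^2] / 13.49932784 = -3.03758416 / 13.49932784 = -0.225
So phi_hat = [0.6250, -0.2250].
Therefore phi_hat_2 = -0.2250.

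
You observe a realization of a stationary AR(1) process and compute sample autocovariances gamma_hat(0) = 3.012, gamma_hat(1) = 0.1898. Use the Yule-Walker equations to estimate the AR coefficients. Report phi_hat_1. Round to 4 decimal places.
\hat\phi_{1} = 0.0630

The Yule-Walker equations for an AR(p) process read, in matrix form,
  Gamma_p phi = r_p,   with   (Gamma_p)_{ij} = gamma(|i - j|),
                       (r_p)_i = gamma(i),   i,j = 1..p.
Substitute the sample gammas (Toeplitz matrix and right-hand side of size 1):
  Gamma_p = [[3.012]]
  r_p     = [0.1898]
With p = 1 this is the single equation gamma(0) phi_1 = gamma(1):
  phi_hat_1 = gamma(1) / gamma(0) = 0.1898 / 3.012 = 0.0630.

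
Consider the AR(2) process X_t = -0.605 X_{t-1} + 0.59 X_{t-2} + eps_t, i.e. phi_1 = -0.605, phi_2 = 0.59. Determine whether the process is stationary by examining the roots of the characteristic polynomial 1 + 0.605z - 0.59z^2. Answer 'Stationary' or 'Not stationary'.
\text{Not stationary}

The AR(p) characteristic polynomial is P(z) = 1 + 0.605z - 0.59z^2.
Stationarity requires all roots to lie outside the unit circle, i.e. |z| > 1 for every root.
Set 1 + (0.605) z + (-0.59) z^2 = 0, i.e. a z^2 + b z + c = 0 with a = -0.59, b = 0.605, c = 1.
Discriminant D = b^2 - 4ac = (0.605)^2 - 4*(-0.59)*1 = 0.366025 - (-2.36) = 2.726025.
D >= 0, so the roots are real: z = (-b +/- sqrt(D)) / (2a) = (-0.605 +/- 1.651068) / (-1.18).
  z_1 = (-0.605 + 1.651068) / (-1.18) = -0.8865,   |z_1| = 0.8865.
  z_2 = (-0.605 - 1.651068) / (-1.18) = 1.9119,   |z_2| = 1.9119.
Moduli of all roots: 0.8865, 1.9119.
All moduli strictly greater than 1? No.
Verdict: Not stationary.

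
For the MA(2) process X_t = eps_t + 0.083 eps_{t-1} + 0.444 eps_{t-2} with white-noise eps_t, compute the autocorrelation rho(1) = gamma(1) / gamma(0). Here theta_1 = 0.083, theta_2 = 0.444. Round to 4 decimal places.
\rho(1) = 0.0995

For an MA(q) process with theta_0 = 1, the autocovariance is
  gamma(k) = sigma^2 * sum_{i=0..q-k} theta_i * theta_{i+k},
and rho(k) = gamma(k) / gamma(0). Sigma^2 cancels.
  numerator   = (1)*(0.083) + (0.083)*(0.444) = 0.119852.
  denominator = (1)^2 + (0.083)^2 + (0.444)^2 = 1.204025.
  rho(1) = 0.119852 / 1.204025 = 0.0995.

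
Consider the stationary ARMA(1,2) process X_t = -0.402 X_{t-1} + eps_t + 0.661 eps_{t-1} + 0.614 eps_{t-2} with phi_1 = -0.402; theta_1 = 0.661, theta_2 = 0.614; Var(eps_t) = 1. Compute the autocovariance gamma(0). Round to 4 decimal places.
\gamma(0) = 1.3772

Multiply the model equation by X_{t-k} and take expectations. With theta_0 = psi_0 = 1 and psi_j the MA(infinity) weights, this gives
  gamma(k) - sum_i phi_i gamma(k-i) = c_k,
  c_k = sigma^2 * sum_{j=k..q} theta_j psi_{j-k}   (c_k = 0 for k > q),
using gamma(-m) = gamma(m).
psi-weights needed (psi_j = theta_j + sum_i phi_i psi_{j-i}):
  psi_1 = theta_1 + phi_1 = 0.661 + (-0.402) = 0.259
  psi_2 = theta_2 + phi_1 psi_1 = 0.614 + (-0.402)(0.259) = 0.509882
Right-hand sides:
  c_0 = sigma^2 (1 + theta_1 psi_1 + theta_2 psi_2) = 1 * (1 + (0.661)(0.259) + (0.614)(0.509882)) = 1 * 1.484267 = 1.484267
  c_1 = sigma^2 (theta_1 + theta_2 psi_1) = 1 * (0.661 + (0.614)(0.259)) = 0.820026
  c_2 = sigma^2 theta_2 = 1 * (0.614) = 0.614
Equations for k = 0 and k = 1 (AR order 1):
  gamma(0) = phi_1 gamma(1) + c_0
  gamma(1) = phi_1 gamma(0) + c_1
Substituting the second into the first: gamma(0) (1 - phi_1^2) = c_0 + phi_1 c_1, so
  gamma(0) = (c_0 + phi_1 c_1) / (1 - phi_1^2) = (1.484267 + (-0.402)(0.820026)) / (1 - (-0.402)^2) = 1.154616 / 0.838396 = 1.377173.
Therefore gamma(0) = 1.3772 (to 4 decimal places).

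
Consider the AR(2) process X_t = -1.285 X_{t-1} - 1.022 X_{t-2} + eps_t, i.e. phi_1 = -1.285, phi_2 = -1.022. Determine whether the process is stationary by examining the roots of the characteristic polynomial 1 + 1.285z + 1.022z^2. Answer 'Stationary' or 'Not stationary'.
\text{Not stationary}

The AR(p) characteristic polynomial is P(z) = 1 + 1.285z + 1.022z^2.
Stationarity requires all roots to lie outside the unit circle, i.e. |z| > 1 for every root.
Set 1 + (1.285) z + (1.022) z^2 = 0, i.e. a z^2 + b z + c = 0 with a = 1.022, b = 1.285, c = 1.
Discriminant D = b^2 - 4ac = (1.285)^2 - 4*(1.022)*1 = 1.651225 - (4.088) = -2.436775.
D < 0, so the roots are the complex-conjugate pair z = (-b +/- i sqrt(-D)) / (2a) = -0.6287 +/- 0.7637i.
For a conjugate pair |z|^2 = z * conj(z) = (product of roots) = c/a = 1/(1.022) = 0.978474, so |z| = sqrt(0.978474) = 0.9892 for both roots.
Moduli of all roots: 0.9892, 0.9892.
All moduli strictly greater than 1? No.
Verdict: Not stationary.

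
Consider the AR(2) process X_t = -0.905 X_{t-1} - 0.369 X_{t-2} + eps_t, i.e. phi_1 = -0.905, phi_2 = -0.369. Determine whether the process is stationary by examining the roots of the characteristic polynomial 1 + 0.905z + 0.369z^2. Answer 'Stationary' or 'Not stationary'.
\text{Stationary}

The AR(p) characteristic polynomial is P(z) = 1 + 0.905z + 0.369z^2.
Stationarity requires all roots to lie outside the unit circle, i.e. |z| > 1 for every root.
Set 1 + (0.905) z + (0.369) z^2 = 0, i.e. a z^2 + b z + c = 0 with a = 0.369, b = 0.905, c = 1.
Discriminant D = b^2 - 4ac = (0.905)^2 - 4*(0.369)*1 = 0.819025 - (1.476) = -0.656975.
D < 0, so the roots are the complex-conjugate pair z = (-b +/- i sqrt(-D)) / (2a) = -1.2263 +/- 1.0983i.
For a conjugate pair |z|^2 = z * conj(z) = (product of roots) = c/a = 1/(0.369) = 2.710027, so |z| = sqrt(2.710027) = 1.6462 for both roots.
Moduli of all roots: 1.6462, 1.6462.
All moduli strictly greater than 1? Yes.
Verdict: Stationary.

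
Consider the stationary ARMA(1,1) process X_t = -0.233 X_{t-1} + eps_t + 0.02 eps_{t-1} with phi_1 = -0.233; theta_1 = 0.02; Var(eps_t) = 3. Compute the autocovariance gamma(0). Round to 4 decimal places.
\gamma(0) = 3.1439

Multiply the model equation by X_{t-k} and take expectations. With theta_0 = psi_0 = 1 and psi_j the MA(infinity) weights, this gives
  gamma(k) - sum_i phi_i gamma(k-i) = c_k,
  c_k = sigma^2 * sum_{j=k..q} theta_j psi_{j-k}   (c_k = 0 for k > q),
using gamma(-m) = gamma(m).
psi-weights needed (psi_j = theta_j + sum_i phi_i psi_{j-i}):
  psi_1 = theta_1 + phi_1 = 0.02 + (-0.233) = -0.213
Right-hand sides:
  c_0 = sigma^2 (1 + theta_1 psi_1) = 3 * (1 + (0.02)(-0.213)) = 3 * 0.99574 = 2.98722
  c_1 = sigma^2 theta_1 = 3 * (0.02) = 0.06
  c_2 = 0
Equations for k = 0 and k = 1 (AR order 1):
  gamma(0) = phi_1 gamma(1) + c_0
  gamma(1) = phi_1 gamma(0) + c_1
Substituting the second into the first: gamma(0) (1 - phi_1^2) = c_0 + phi_1 c_1, so
  gamma(0) = (c_0 + phi_1 c_1) / (1 - phi_1^2) = (2.98722 + (-0.233)(0.06)) / (1 - (-0.233)^2) = 2.97324 / 0.945711 = 3.14392.
Therefore gamma(0) = 3.1439 (to 4 decimal places).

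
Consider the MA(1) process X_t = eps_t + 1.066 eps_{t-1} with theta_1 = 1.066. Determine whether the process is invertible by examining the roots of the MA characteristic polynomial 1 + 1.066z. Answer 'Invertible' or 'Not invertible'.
\text{Not invertible}

The MA(q) characteristic polynomial is P(z) = 1 + 1.066z.
Invertibility requires all roots to lie outside the unit circle, i.e. |z| > 1 for every root.
This is linear in z: 1 + (1.066) z = 0  =>  z = -1/(1.066) = -0.938086,  |z| = 0.938086.
Moduli of all roots: 0.9381.
All moduli strictly greater than 1? No.
Verdict: Not invertible.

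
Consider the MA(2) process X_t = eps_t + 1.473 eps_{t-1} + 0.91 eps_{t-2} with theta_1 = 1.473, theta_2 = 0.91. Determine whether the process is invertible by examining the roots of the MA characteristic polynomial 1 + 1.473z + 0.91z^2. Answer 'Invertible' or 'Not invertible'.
\text{Invertible}

The MA(q) characteristic polynomial is P(z) = 1 + 1.473z + 0.91z^2.
Invertibility requires all roots to lie outside the unit circle, i.e. |z| > 1 for every root.
Set 1 + (1.473) z + (0.91) z^2 = 0, i.e. a z^2 + b z + c = 0 with a = 0.91, b = 1.473, c = 1.
Discriminant D = b^2 - 4ac = (1.473)^2 - 4*(0.91)*1 = 2.169729 - (3.64) = -1.470271.
D < 0, so the roots are the complex-conjugate pair z = (-b +/- i sqrt(-D)) / (2a) = -0.8093 +/- 0.6662i.
For a conjugate pair |z|^2 = z * conj(z) = (product of roots) = c/a = 1/(0.91) = 1.098901, so |z| = sqrt(1.098901) = 1.0483 for both roots.
Moduli of all roots: 1.0483, 1.0483.
All moduli strictly greater than 1? Yes.
Verdict: Invertible.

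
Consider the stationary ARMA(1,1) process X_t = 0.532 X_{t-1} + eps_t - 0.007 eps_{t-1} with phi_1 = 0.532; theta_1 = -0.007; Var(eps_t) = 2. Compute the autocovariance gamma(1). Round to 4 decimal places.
\gamma(1) = 1.4590

Multiply the model equation by X_{t-k} and take expectations. With theta_0 = psi_0 = 1 and psi_j the MA(infinity) weights, this gives
  gamma(k) - sum_i phi_i gamma(k-i) = c_k,
  c_k = sigma^2 * sum_{j=k..q} theta_j psi_{j-k}   (c_k = 0 for k > q),
using gamma(-m) = gamma(m).
psi-weights needed (psi_j = theta_j + sum_i phi_i psi_{j-i}):
  psi_1 = theta_1 + phi_1 = -0.007 + (0.532) = 0.525
Right-hand sides:
  c_0 = sigma^2 (1 + theta_1 psi_1) = 2 * (1 + (-0.007)(0.525)) = 2 * 0.996325 = 1.99265
  c_1 = sigma^2 theta_1 = 2 * (-0.007) = -0.014
  c_2 = 0
Equations for k = 0 and k = 1 (AR order 1):
  gamma(0) = phi_1 gamma(1) + c_0
  gamma(1) = phi_1 gamma(0) + c_1
Substituting the second into the first: gamma(0) (1 - phi_1^2) = c_0 + phi_1 c_1, so
  gamma(0) = (c_0 + phi_1 c_1) / (1 - phi_1^2) = (1.99265 + (0.532)(-0.014)) / (1 - (0.532)^2) = 1.985202 / 0.716976 = 2.768854.
  gamma(1) = phi_1 gamma(0) + c_1 = (0.532)(2.768854) + (-0.014) = 1.45903.
Therefore gamma(1) = 1.4590 (to 4 decimal places).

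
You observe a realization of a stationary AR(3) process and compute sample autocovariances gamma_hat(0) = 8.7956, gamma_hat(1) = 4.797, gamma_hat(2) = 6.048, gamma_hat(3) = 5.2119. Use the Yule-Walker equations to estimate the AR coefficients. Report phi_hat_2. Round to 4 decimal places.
\hat\phi_{2} = 0.4940

The Yule-Walker equations for an AR(p) process read, in matrix form,
  Gamma_p phi = r_p,   with   (Gamma_p)_{ij} = gamma(|i - j|),
                       (r_p)_i = gamma(i),   i,j = 1..p.
Substitute the sample gammas (Toeplitz matrix and right-hand side of size 3):
  Gamma_p = [[8.7956, 4.797, 6.048], [4.797, 8.7956, 4.797], [6.048, 4.797, 8.7956]]
  r_p     = [4.797, 6.048, 5.2119]
Written out (R1..R3):
  (R1) 8.7956 phi_1 + 4.797 phi_2 + 6.048 phi_3 = 4.797
  (R2) 4.797 phi_1 + 8.7956 phi_2 + 4.797 phi_3 = 6.048
  (R3) 6.048 phi_1 + 4.797 phi_2 + 8.7956 phi_3 = 5.2119
Gaussian elimination:
  R2 <- R2 - (4.797/8.7956) R1 = R2 - (0.545386) R1:  6.179382 phi_2 + 1.498503 phi_3 = 3.431782
  R3 <- R3 - (6.048/8.7956) R1 = R3 - (0.687617) R1:  1.498503 phi_2 + 4.636895 phi_3 = 1.913403
  R3 <- R3 - (1.498503/6.179382) R2 = R3 - (0.242501) R2:  4.273507 phi_3 = 1.081195
Back-substitution:
  phi_hat_3 = 1.081195 / 4.273507 = 0.252999
  phi_hat_2 = (3.431782 - (1.498503)(0.252999)) / 6.179382 = 0.494008
  phi_hat_1 = (4.797 - (4.797)(0.494008) - (6.048)(0.252999)) / 8.7956 = 0.101995
So phi_hat = [0.1020, 0.4940, 0.2530].
Therefore phi_hat_2 = 0.4940.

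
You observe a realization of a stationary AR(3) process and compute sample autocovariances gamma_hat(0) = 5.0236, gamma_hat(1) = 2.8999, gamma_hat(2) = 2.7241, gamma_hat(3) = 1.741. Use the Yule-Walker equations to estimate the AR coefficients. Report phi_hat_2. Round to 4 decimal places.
\hat\phi_{2} = 0.3460

The Yule-Walker equations for an AR(p) process read, in matrix form,
  Gamma_p phi = r_p,   with   (Gamma_p)_{ij} = gamma(|i - j|),
                       (r_p)_i = gamma(i),   i,j = 1..p.
Substitute the sample gammas (Toeplitz matrix and right-hand side of size 3):
  Gamma_p = [[5.0236, 2.8999, 2.7241], [2.8999, 5.0236, 2.8999], [2.7241, 2.8999, 5.0236]]
  r_p     = [2.8999, 2.7241, 1.741]
Written out (R1..R3):
  (R1) 5.0236 phi_1 + 2.8999 phi_2 + 2.7241 phi_3 = 2.8999
  (R2) 2.8999 phi_1 + 5.0236 phi_2 + 2.8999 phi_3 = 2.7241
  (R3) 2.7241 phi_1 + 2.8999 phi_2 + 5.0236 phi_3 = 1.741
Gaussian elimination:
  R2 <- R2 - (2.8999/5.0236) R1 = R2 - (0.577255) R1:  3.349617 phi_2 + 1.327399 phi_3 = 1.050117
  R3 <- R3 - (2.7241/5.0236) R1 = R3 - (0.542261) R1:  1.327399 phi_2 + 3.546428 phi_3 = 0.168499
  R3 <- R3 - (1.327399/3.349617) R2 = R3 - (0.396284) R2:  3.020402 phi_3 = -0.247646
Back-substitution:
  phi_hat_3 = -0.247646 / 3.020402 = -0.081991
  phi_hat_2 = (1.050117 - (1.327399)(-0.081991)) / 3.349617 = 0.345995
  phi_hat_1 = (2.8999 - (2.8999)(0.345995) - (2.7241)(-0.081991)) / 5.0236 = 0.421988
So phi_hat = [0.4220, 0.3460, -0.0820].
Therefore phi_hat_2 = 0.3460.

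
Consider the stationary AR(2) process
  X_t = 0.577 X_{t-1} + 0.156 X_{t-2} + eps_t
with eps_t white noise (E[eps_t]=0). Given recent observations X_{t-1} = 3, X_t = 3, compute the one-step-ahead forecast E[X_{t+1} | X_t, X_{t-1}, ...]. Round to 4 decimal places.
E[X_{t+1} \mid \mathcal F_t] = 2.1990

For an AR(p) model X_t = c + sum_i phi_i X_{t-i} + eps_t, the
one-step-ahead conditional mean is
  E[X_{t+1} | X_t, ...] = c + sum_i phi_i X_{t+1-i}.
Substitute known values:
  E[X_{t+1} | ...] = (0.577) * (3) + (0.156) * (3)
                   = 2.1990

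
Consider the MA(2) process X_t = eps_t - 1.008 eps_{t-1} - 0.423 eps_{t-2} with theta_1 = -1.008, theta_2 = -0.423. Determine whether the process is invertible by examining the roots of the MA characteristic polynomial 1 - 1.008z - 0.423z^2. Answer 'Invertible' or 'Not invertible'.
\text{Not invertible}

The MA(q) characteristic polynomial is P(z) = 1 - 1.008z - 0.423z^2.
Invertibility requires all roots to lie outside the unit circle, i.e. |z| > 1 for every root.
Set 1 + (-1.008) z + (-0.423) z^2 = 0, i.e. a z^2 + b z + c = 0 with a = -0.423, b = -1.008, c = 1.
Discriminant D = b^2 - 4ac = (-1.008)^2 - 4*(-0.423)*1 = 1.016064 - (-1.692) = 2.708064.
D >= 0, so the roots are real: z = (-b +/- sqrt(D)) / (2a) = (1.008 +/- 1.64562) / (-0.846).
  z_1 = (1.008 + 1.64562) / (-0.846) = -3.1367,   |z_1| = 3.1367.
  z_2 = (1.008 - 1.64562) / (-0.846) = 0.7537,   |z_2| = 0.7537.
Moduli of all roots: 3.1367, 0.7537.
All moduli strictly greater than 1? No.
Verdict: Not invertible.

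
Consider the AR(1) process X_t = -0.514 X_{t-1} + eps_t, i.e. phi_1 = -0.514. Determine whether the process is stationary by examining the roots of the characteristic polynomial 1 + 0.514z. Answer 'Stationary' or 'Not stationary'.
\text{Stationary}

The AR(p) characteristic polynomial is P(z) = 1 + 0.514z.
Stationarity requires all roots to lie outside the unit circle, i.e. |z| > 1 for every root.
This is linear in z: 1 + (0.514) z = 0  =>  z = -1/(0.514) = -1.945525,  |z| = 1.945525.
Moduli of all roots: 1.9455.
All moduli strictly greater than 1? Yes.
Verdict: Stationary.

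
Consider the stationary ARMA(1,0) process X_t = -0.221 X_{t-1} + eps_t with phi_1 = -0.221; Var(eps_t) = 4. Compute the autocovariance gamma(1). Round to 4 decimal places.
\gamma(1) = -0.9294

Multiply the model equation by X_{t-k} and take expectations. With theta_0 = psi_0 = 1 and psi_j the MA(infinity) weights, this gives
  gamma(k) - sum_i phi_i gamma(k-i) = c_k,
  c_k = sigma^2 * sum_{j=k..q} theta_j psi_{j-k}   (c_k = 0 for k > q),
using gamma(-m) = gamma(m).
Pure AR (q = 0): c_0 = sigma^2 = 4, c_k = 0 for k >= 1.
Equations for k = 0 and k = 1 (AR order 1):
  gamma(0) = phi_1 gamma(1) + c_0
  gamma(1) = phi_1 gamma(0) + c_1
Substituting the second into the first: gamma(0) (1 - phi_1^2) = c_0 + phi_1 c_1, so
  gamma(0) = c_0 / (1 - phi_1^2) = 4 / (1 - (-0.221)^2) = 4 / 0.951159 = 4.205396.
  gamma(1) = phi_1 gamma(0) = (-0.221)(4.205396) = -0.929392.
Therefore gamma(1) = -0.9294 (to 4 decimal places).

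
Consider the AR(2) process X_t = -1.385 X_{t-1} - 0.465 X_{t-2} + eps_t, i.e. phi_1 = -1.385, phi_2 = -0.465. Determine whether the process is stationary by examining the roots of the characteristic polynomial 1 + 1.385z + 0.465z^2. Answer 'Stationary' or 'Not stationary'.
\text{Stationary}

The AR(p) characteristic polynomial is P(z) = 1 + 1.385z + 0.465z^2.
Stationarity requires all roots to lie outside the unit circle, i.e. |z| > 1 for every root.
Set 1 + (1.385) z + (0.465) z^2 = 0, i.e. a z^2 + b z + c = 0 with a = 0.465, b = 1.385, c = 1.
Discriminant D = b^2 - 4ac = (1.385)^2 - 4*(0.465)*1 = 1.918225 - (1.86) = 0.058225.
D >= 0, so the roots are real: z = (-b +/- sqrt(D)) / (2a) = (-1.385 +/- 0.241299) / (0.93).
  z_1 = (-1.385 + 0.241299) / (0.93) = -1.2298,   |z_1| = 1.2298.
  z_2 = (-1.385 - 0.241299) / (0.93) = -1.7487,   |z_2| = 1.7487.
Moduli of all roots: 1.2298, 1.7487.
All moduli strictly greater than 1? Yes.
Verdict: Stationary.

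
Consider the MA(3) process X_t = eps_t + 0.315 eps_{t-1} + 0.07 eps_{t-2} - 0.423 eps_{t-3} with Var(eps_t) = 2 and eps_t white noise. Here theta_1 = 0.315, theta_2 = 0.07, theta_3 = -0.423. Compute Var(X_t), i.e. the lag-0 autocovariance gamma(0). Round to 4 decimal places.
\gamma(0) = 2.5661

For an MA(q) process X_t = eps_t + sum_i theta_i eps_{t-i} with
Var(eps_t) = sigma^2, the variance is
  gamma(0) = sigma^2 * (1 + sum_i theta_i^2).
  sum_i theta_i^2 = (0.315)^2 + (0.07)^2 + (-0.423)^2 = 0.099225 + 0.0049 + 0.178929 = 0.283054.
  gamma(0) = 2 * (1 + 0.283054) = 2 * 1.283054 = 2.566108, which rounds to 2.5661.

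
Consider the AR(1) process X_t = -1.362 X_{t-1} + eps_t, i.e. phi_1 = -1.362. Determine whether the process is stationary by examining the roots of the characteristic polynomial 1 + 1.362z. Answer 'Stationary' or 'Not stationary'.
\text{Not stationary}

The AR(p) characteristic polynomial is P(z) = 1 + 1.362z.
Stationarity requires all roots to lie outside the unit circle, i.e. |z| > 1 for every root.
This is linear in z: 1 + (1.362) z = 0  =>  z = -1/(1.362) = -0.734214,  |z| = 0.734214.
Moduli of all roots: 0.7342.
All moduli strictly greater than 1? No.
Verdict: Not stationary.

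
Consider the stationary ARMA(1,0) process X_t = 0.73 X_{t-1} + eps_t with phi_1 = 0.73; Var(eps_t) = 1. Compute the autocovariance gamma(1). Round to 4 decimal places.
\gamma(1) = 1.5628

Multiply the model equation by X_{t-k} and take expectations. With theta_0 = psi_0 = 1 and psi_j the MA(infinity) weights, this gives
  gamma(k) - sum_i phi_i gamma(k-i) = c_k,
  c_k = sigma^2 * sum_{j=k..q} theta_j psi_{j-k}   (c_k = 0 for k > q),
using gamma(-m) = gamma(m).
Pure AR (q = 0): c_0 = sigma^2 = 1, c_k = 0 for k >= 1.
Equations for k = 0 and k = 1 (AR order 1):
  gamma(0) = phi_1 gamma(1) + c_0
  gamma(1) = phi_1 gamma(0) + c_1
Substituting the second into the first: gamma(0) (1 - phi_1^2) = c_0 + phi_1 c_1, so
  gamma(0) = c_0 / (1 - phi_1^2) = 1 / (1 - (0.73)^2) = 1 / 0.4671 = 2.140869.
  gamma(1) = phi_1 gamma(0) = (0.73)(2.140869) = 1.562835.
Therefore gamma(1) = 1.5628 (to 4 decimal places).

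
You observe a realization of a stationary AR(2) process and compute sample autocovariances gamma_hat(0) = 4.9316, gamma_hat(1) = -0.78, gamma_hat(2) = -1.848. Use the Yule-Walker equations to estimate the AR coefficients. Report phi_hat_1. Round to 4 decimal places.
\hat\phi_{1} = -0.2230

The Yule-Walker equations for an AR(p) process read, in matrix form,
  Gamma_p phi = r_p,   with   (Gamma_p)_{ij} = gamma(|i - j|),
                       (r_p)_i = gamma(i),   i,j = 1..p.
Substitute the sample gammas (Toeplitz matrix and right-hand side of size 2):
  Gamma_p = [[4.9316, -0.78], [-0.78, 4.9316]]
  r_p     = [-0.78, -1.848]
Written out:
  4.9316 phi_1 - 0.78 phi_2 = -0.78
  -0.78 phi_1 + 4.9316 phi_2 = -1.848
Solve by Cramer's rule:
  det = gamma(0)^2 - gamma(1)^2 = (4.9316)^2 - (-0.78)^2 = 24.32067856 - 0.6084 = 23.71227856
  phi_hat_1 = [gamma(1) gamma(0) - gamma(1) gamma(2)] / det = [(-0.78)(4.9316) - (-0.78)(-1.848)] / 23.71227856 = -5.288088 / 23.71227856 = -0.223
  phi_hat_2 = [gamma(0) gamma(2) - gamma(1)^2] / det = [(4.9316)(-1.848) - (-0.78)^2] / 23.71227856 = -9.7219968 / 23.71227856 = -0.41
So phi_hat = [-0.2230, -0.4100].
Therefore phi_hat_1 = -0.2230.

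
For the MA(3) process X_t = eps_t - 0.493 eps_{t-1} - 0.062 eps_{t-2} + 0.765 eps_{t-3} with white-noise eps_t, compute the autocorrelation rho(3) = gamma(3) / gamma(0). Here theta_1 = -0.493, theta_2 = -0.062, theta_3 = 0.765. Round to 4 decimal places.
\rho(3) = 0.4175

For an MA(q) process with theta_0 = 1, the autocovariance is
  gamma(k) = sigma^2 * sum_{i=0..q-k} theta_i * theta_{i+k},
and rho(k) = gamma(k) / gamma(0). Sigma^2 cancels.
  numerator   = (1)*(0.765) = 0.765.
  denominator = (1)^2 + (-0.493)^2 + (-0.062)^2 + (0.765)^2 = 1.832118.
  rho(3) = 0.765 / 1.832118 = 0.4175.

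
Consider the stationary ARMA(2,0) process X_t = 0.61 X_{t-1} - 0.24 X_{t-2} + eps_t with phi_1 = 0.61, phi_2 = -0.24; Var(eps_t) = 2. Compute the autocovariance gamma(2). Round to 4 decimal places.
\gamma(2) = 0.1682

Multiply the model equation by X_{t-k} and take expectations. With theta_0 = psi_0 = 1 and psi_j the MA(infinity) weights, this gives
  gamma(k) - sum_i phi_i gamma(k-i) = c_k,
  c_k = sigma^2 * sum_{j=k..q} theta_j psi_{j-k}   (c_k = 0 for k > q),
using gamma(-m) = gamma(m).
Pure AR (q = 0): c_0 = sigma^2 = 2, c_k = 0 for k >= 1.
Equations for k = 0, 1, 2 (AR order 2, c_2 = 0):
  (E0) gamma(0) = phi_1 gamma(1) + phi_2 gamma(2) + c_0
  (E1) gamma(1) = phi_1 gamma(0) + phi_2 gamma(1) + c_1
  (E2) gamma(2) = phi_1 gamma(1) + phi_2 gamma(0)
From (E1): gamma(1) = A gamma(0) + B with
  A = phi_1 / (1 - phi_2) = 0.61 / 1.24 = 0.491935,   B = c_1 / (1 - phi_2) = 0 / 1.24 = 0.
Insert (E2) into (E0): gamma(0) (1 - phi_2^2) = phi_1 (1 + phi_2) gamma(1) + c_0.
  phi_1 (1 + phi_2) = (0.61)(0.76) = 0.4636,   1 - phi_2^2 = 0.9424.
Replace gamma(1) by A gamma(0) + B and collect gamma(0):
  gamma(0) [0.9424 - (0.4636)(0.491935)] = c_0 = 2
  gamma(0) * 0.714339 = 2
  gamma(0) = 2 / 0.714339 = 2.799792.
  gamma(1) = A gamma(0) = (0.491935)(2.799792) = 1.377317.
  gamma(2) = phi_1 gamma(1) + phi_2 gamma(0) = (0.61)(1.377317) + (-0.24)(2.799792) = 0.168213.
Therefore gamma(2) = 0.1682 (to 4 decimal places).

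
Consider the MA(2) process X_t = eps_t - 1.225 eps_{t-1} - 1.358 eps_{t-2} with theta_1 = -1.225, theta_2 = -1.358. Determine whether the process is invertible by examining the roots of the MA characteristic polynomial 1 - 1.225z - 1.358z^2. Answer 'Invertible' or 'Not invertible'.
\text{Not invertible}

The MA(q) characteristic polynomial is P(z) = 1 - 1.225z - 1.358z^2.
Invertibility requires all roots to lie outside the unit circle, i.e. |z| > 1 for every root.
Set 1 + (-1.225) z + (-1.358) z^2 = 0, i.e. a z^2 + b z + c = 0 with a = -1.358, b = -1.225, c = 1.
Discriminant D = b^2 - 4ac = (-1.225)^2 - 4*(-1.358)*1 = 1.500625 - (-5.432) = 6.932625.
D >= 0, so the roots are real: z = (-b +/- sqrt(D)) / (2a) = (1.225 +/- 2.632988) / (-2.716).
  z_1 = (1.225 + 2.632988) / (-2.716) = -1.4205,   |z_1| = 1.4205.
  z_2 = (1.225 - 2.632988) / (-2.716) = 0.5184,   |z_2| = 0.5184.
Moduli of all roots: 1.4205, 0.5184.
All moduli strictly greater than 1? No.
Verdict: Not invertible.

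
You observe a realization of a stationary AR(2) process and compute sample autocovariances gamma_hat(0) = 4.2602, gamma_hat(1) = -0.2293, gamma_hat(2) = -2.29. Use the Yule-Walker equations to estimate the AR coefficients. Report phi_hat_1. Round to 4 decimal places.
\hat\phi_{1} = -0.0830

The Yule-Walker equations for an AR(p) process read, in matrix form,
  Gamma_p phi = r_p,   with   (Gamma_p)_{ij} = gamma(|i - j|),
                       (r_p)_i = gamma(i),   i,j = 1..p.
Substitute the sample gammas (Toeplitz matrix and right-hand side of size 2):
  Gamma_p = [[4.2602, -0.2293], [-0.2293, 4.2602]]
  r_p     = [-0.2293, -2.29]
Written out:
  4.2602 phi_1 - 0.2293 phi_2 = -0.2293
  -0.2293 phi_1 + 4.2602 phi_2 = -2.29
Solve by Cramer's rule:
  det = gamma(0)^2 - gamma(1)^2 = (4.2602)^2 - (-0.2293)^2 = 18.14930404 - 0.05257849 = 18.09672555
  phi_hat_1 = [gamma(1) gamma(0) - gamma(1) gamma(2)] / det = [(-0.2293)(4.2602) - (-0.2293)(-2.29)] / 18.09672555 = -1.50196086 / 18.09672555 = -0.083
  phi_hat_2 = [gamma(0) gamma(2) - gamma(1)^2] / det = [(4.2602)(-2.29) - (-0.2293)^2] / 18.09672555 = -9.80843649 / 18.09672555 = -0.542
So phi_hat = [-0.0830, -0.5420].
Therefore phi_hat_1 = -0.0830.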